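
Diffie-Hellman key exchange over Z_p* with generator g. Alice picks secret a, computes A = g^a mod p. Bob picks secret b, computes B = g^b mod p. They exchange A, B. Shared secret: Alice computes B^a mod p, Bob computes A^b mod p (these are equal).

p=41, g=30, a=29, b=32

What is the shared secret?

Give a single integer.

Answer: 16

Derivation:
A = 30^29 mod 41  (bits of 29 = 11101)
  bit 0 = 1: r = r^2 * 30 mod 41 = 1^2 * 30 = 1*30 = 30
  bit 1 = 1: r = r^2 * 30 mod 41 = 30^2 * 30 = 39*30 = 22
  bit 2 = 1: r = r^2 * 30 mod 41 = 22^2 * 30 = 33*30 = 6
  bit 3 = 0: r = r^2 mod 41 = 6^2 = 36
  bit 4 = 1: r = r^2 * 30 mod 41 = 36^2 * 30 = 25*30 = 12
  -> A = 12
B = 30^32 mod 41  (bits of 32 = 100000)
  bit 0 = 1: r = r^2 * 30 mod 41 = 1^2 * 30 = 1*30 = 30
  bit 1 = 0: r = r^2 mod 41 = 30^2 = 39
  bit 2 = 0: r = r^2 mod 41 = 39^2 = 4
  bit 3 = 0: r = r^2 mod 41 = 4^2 = 16
  bit 4 = 0: r = r^2 mod 41 = 16^2 = 10
  bit 5 = 0: r = r^2 mod 41 = 10^2 = 18
  -> B = 18
s = B^a = 18^29 mod 41  (bits of 29 = 11101)
  bit 0 = 1: r = r^2 * 18 mod 41 = 1^2 * 18 = 1*18 = 18
  bit 1 = 1: r = r^2 * 18 mod 41 = 18^2 * 18 = 37*18 = 10
  bit 2 = 1: r = r^2 * 18 mod 41 = 10^2 * 18 = 18*18 = 37
  bit 3 = 0: r = r^2 mod 41 = 37^2 = 16
  bit 4 = 1: r = r^2 * 18 mod 41 = 16^2 * 18 = 10*18 = 16
  -> s = B^a = 16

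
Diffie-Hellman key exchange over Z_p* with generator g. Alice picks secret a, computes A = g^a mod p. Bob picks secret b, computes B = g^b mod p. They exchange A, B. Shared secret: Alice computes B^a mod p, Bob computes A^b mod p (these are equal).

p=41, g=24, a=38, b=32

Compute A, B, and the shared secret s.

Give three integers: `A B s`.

Answer: 21 18 10

Derivation:
A = 24^38 mod 41  (bits of 38 = 100110)
  bit 0 = 1: r = r^2 * 24 mod 41 = 1^2 * 24 = 1*24 = 24
  bit 1 = 0: r = r^2 mod 41 = 24^2 = 2
  bit 2 = 0: r = r^2 mod 41 = 2^2 = 4
  bit 3 = 1: r = r^2 * 24 mod 41 = 4^2 * 24 = 16*24 = 15
  bit 4 = 1: r = r^2 * 24 mod 41 = 15^2 * 24 = 20*24 = 29
  bit 5 = 0: r = r^2 mod 41 = 29^2 = 21
  -> A = 21
B = 24^32 mod 41  (bits of 32 = 100000)
  bit 0 = 1: r = r^2 * 24 mod 41 = 1^2 * 24 = 1*24 = 24
  bit 1 = 0: r = r^2 mod 41 = 24^2 = 2
  bit 2 = 0: r = r^2 mod 41 = 2^2 = 4
  bit 3 = 0: r = r^2 mod 41 = 4^2 = 16
  bit 4 = 0: r = r^2 mod 41 = 16^2 = 10
  bit 5 = 0: r = r^2 mod 41 = 10^2 = 18
  -> B = 18
s = B^a = 18^38 mod 41  (bits of 38 = 100110)
  bit 0 = 1: r = r^2 * 18 mod 41 = 1^2 * 18 = 1*18 = 18
  bit 1 = 0: r = r^2 mod 41 = 18^2 = 37
  bit 2 = 0: r = r^2 mod 41 = 37^2 = 16
  bit 3 = 1: r = r^2 * 18 mod 41 = 16^2 * 18 = 10*18 = 16
  bit 4 = 1: r = r^2 * 18 mod 41 = 16^2 * 18 = 10*18 = 16
  bit 5 = 0: r = r^2 mod 41 = 16^2 = 10
  -> s = B^a = 10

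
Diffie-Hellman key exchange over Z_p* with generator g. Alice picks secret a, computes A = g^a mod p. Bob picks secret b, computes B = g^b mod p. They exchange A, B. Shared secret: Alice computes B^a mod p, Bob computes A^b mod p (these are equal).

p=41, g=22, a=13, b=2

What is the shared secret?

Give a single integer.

Answer: 20

Derivation:
A = 22^13 mod 41  (bits of 13 = 1101)
  bit 0 = 1: r = r^2 * 22 mod 41 = 1^2 * 22 = 1*22 = 22
  bit 1 = 1: r = r^2 * 22 mod 41 = 22^2 * 22 = 33*22 = 29
  bit 2 = 0: r = r^2 mod 41 = 29^2 = 21
  bit 3 = 1: r = r^2 * 22 mod 41 = 21^2 * 22 = 31*22 = 26
  -> A = 26
B = 22^2 mod 41  (bits of 2 = 10)
  bit 0 = 1: r = r^2 * 22 mod 41 = 1^2 * 22 = 1*22 = 22
  bit 1 = 0: r = r^2 mod 41 = 22^2 = 33
  -> B = 33
s = B^a = 33^13 mod 41  (bits of 13 = 1101)
  bit 0 = 1: r = r^2 * 33 mod 41 = 1^2 * 33 = 1*33 = 33
  bit 1 = 1: r = r^2 * 33 mod 41 = 33^2 * 33 = 23*33 = 21
  bit 2 = 0: r = r^2 mod 41 = 21^2 = 31
  bit 3 = 1: r = r^2 * 33 mod 41 = 31^2 * 33 = 18*33 = 20
  -> s = B^a = 20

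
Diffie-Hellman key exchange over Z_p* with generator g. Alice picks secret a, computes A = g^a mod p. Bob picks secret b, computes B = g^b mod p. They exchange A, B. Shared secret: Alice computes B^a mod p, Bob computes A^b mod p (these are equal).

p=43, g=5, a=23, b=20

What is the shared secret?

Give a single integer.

Answer: 31

Derivation:
A = 5^23 mod 43  (bits of 23 = 10111)
  bit 0 = 1: r = r^2 * 5 mod 43 = 1^2 * 5 = 1*5 = 5
  bit 1 = 0: r = r^2 mod 43 = 5^2 = 25
  bit 2 = 1: r = r^2 * 5 mod 43 = 25^2 * 5 = 23*5 = 29
  bit 3 = 1: r = r^2 * 5 mod 43 = 29^2 * 5 = 24*5 = 34
  bit 4 = 1: r = r^2 * 5 mod 43 = 34^2 * 5 = 38*5 = 18
  -> A = 18
B = 5^20 mod 43  (bits of 20 = 10100)
  bit 0 = 1: r = r^2 * 5 mod 43 = 1^2 * 5 = 1*5 = 5
  bit 1 = 0: r = r^2 mod 43 = 5^2 = 25
  bit 2 = 1: r = r^2 * 5 mod 43 = 25^2 * 5 = 23*5 = 29
  bit 3 = 0: r = r^2 mod 43 = 29^2 = 24
  bit 4 = 0: r = r^2 mod 43 = 24^2 = 17
  -> B = 17
s = B^a = 17^23 mod 43  (bits of 23 = 10111)
  bit 0 = 1: r = r^2 * 17 mod 43 = 1^2 * 17 = 1*17 = 17
  bit 1 = 0: r = r^2 mod 43 = 17^2 = 31
  bit 2 = 1: r = r^2 * 17 mod 43 = 31^2 * 17 = 15*17 = 40
  bit 3 = 1: r = r^2 * 17 mod 43 = 40^2 * 17 = 9*17 = 24
  bit 4 = 1: r = r^2 * 17 mod 43 = 24^2 * 17 = 17*17 = 31
  -> s = B^a = 31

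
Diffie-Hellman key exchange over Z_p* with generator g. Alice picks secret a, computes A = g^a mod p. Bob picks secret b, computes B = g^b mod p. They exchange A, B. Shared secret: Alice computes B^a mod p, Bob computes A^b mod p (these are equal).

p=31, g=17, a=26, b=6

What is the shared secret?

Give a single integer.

Answer: 8

Derivation:
A = 17^26 mod 31  (bits of 26 = 11010)
  bit 0 = 1: r = r^2 * 17 mod 31 = 1^2 * 17 = 1*17 = 17
  bit 1 = 1: r = r^2 * 17 mod 31 = 17^2 * 17 = 10*17 = 15
  bit 2 = 0: r = r^2 mod 31 = 15^2 = 8
  bit 3 = 1: r = r^2 * 17 mod 31 = 8^2 * 17 = 2*17 = 3
  bit 4 = 0: r = r^2 mod 31 = 3^2 = 9
  -> A = 9
B = 17^6 mod 31  (bits of 6 = 110)
  bit 0 = 1: r = r^2 * 17 mod 31 = 1^2 * 17 = 1*17 = 17
  bit 1 = 1: r = r^2 * 17 mod 31 = 17^2 * 17 = 10*17 = 15
  bit 2 = 0: r = r^2 mod 31 = 15^2 = 8
  -> B = 8
s = B^a = 8^26 mod 31  (bits of 26 = 11010)
  bit 0 = 1: r = r^2 * 8 mod 31 = 1^2 * 8 = 1*8 = 8
  bit 1 = 1: r = r^2 * 8 mod 31 = 8^2 * 8 = 2*8 = 16
  bit 2 = 0: r = r^2 mod 31 = 16^2 = 8
  bit 3 = 1: r = r^2 * 8 mod 31 = 8^2 * 8 = 2*8 = 16
  bit 4 = 0: r = r^2 mod 31 = 16^2 = 8
  -> s = B^a = 8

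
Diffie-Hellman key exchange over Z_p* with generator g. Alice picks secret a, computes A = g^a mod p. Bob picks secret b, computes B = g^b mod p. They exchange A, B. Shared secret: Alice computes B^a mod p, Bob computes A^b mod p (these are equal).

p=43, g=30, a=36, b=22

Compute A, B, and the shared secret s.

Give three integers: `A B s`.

Answer: 35 13 35

Derivation:
A = 30^36 mod 43  (bits of 36 = 100100)
  bit 0 = 1: r = r^2 * 30 mod 43 = 1^2 * 30 = 1*30 = 30
  bit 1 = 0: r = r^2 mod 43 = 30^2 = 40
  bit 2 = 0: r = r^2 mod 43 = 40^2 = 9
  bit 3 = 1: r = r^2 * 30 mod 43 = 9^2 * 30 = 38*30 = 22
  bit 4 = 0: r = r^2 mod 43 = 22^2 = 11
  bit 5 = 0: r = r^2 mod 43 = 11^2 = 35
  -> A = 35
B = 30^22 mod 43  (bits of 22 = 10110)
  bit 0 = 1: r = r^2 * 30 mod 43 = 1^2 * 30 = 1*30 = 30
  bit 1 = 0: r = r^2 mod 43 = 30^2 = 40
  bit 2 = 1: r = r^2 * 30 mod 43 = 40^2 * 30 = 9*30 = 12
  bit 3 = 1: r = r^2 * 30 mod 43 = 12^2 * 30 = 15*30 = 20
  bit 4 = 0: r = r^2 mod 43 = 20^2 = 13
  -> B = 13
s = B^a = 13^36 mod 43  (bits of 36 = 100100)
  bit 0 = 1: r = r^2 * 13 mod 43 = 1^2 * 13 = 1*13 = 13
  bit 1 = 0: r = r^2 mod 43 = 13^2 = 40
  bit 2 = 0: r = r^2 mod 43 = 40^2 = 9
  bit 3 = 1: r = r^2 * 13 mod 43 = 9^2 * 13 = 38*13 = 21
  bit 4 = 0: r = r^2 mod 43 = 21^2 = 11
  bit 5 = 0: r = r^2 mod 43 = 11^2 = 35
  -> s = B^a = 35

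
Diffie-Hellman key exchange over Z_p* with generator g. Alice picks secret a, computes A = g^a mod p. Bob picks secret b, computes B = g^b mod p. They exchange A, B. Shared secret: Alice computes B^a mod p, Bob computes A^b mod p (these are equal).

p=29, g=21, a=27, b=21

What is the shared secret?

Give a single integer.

A = 21^27 mod 29  (bits of 27 = 11011)
  bit 0 = 1: r = r^2 * 21 mod 29 = 1^2 * 21 = 1*21 = 21
  bit 1 = 1: r = r^2 * 21 mod 29 = 21^2 * 21 = 6*21 = 10
  bit 2 = 0: r = r^2 mod 29 = 10^2 = 13
  bit 3 = 1: r = r^2 * 21 mod 29 = 13^2 * 21 = 24*21 = 11
  bit 4 = 1: r = r^2 * 21 mod 29 = 11^2 * 21 = 5*21 = 18
  -> A = 18
B = 21^21 mod 29  (bits of 21 = 10101)
  bit 0 = 1: r = r^2 * 21 mod 29 = 1^2 * 21 = 1*21 = 21
  bit 1 = 0: r = r^2 mod 29 = 21^2 = 6
  bit 2 = 1: r = r^2 * 21 mod 29 = 6^2 * 21 = 7*21 = 2
  bit 3 = 0: r = r^2 mod 29 = 2^2 = 4
  bit 4 = 1: r = r^2 * 21 mod 29 = 4^2 * 21 = 16*21 = 17
  -> B = 17
s = B^a = 17^27 mod 29  (bits of 27 = 11011)
  bit 0 = 1: r = r^2 * 17 mod 29 = 1^2 * 17 = 1*17 = 17
  bit 1 = 1: r = r^2 * 17 mod 29 = 17^2 * 17 = 28*17 = 12
  bit 2 = 0: r = r^2 mod 29 = 12^2 = 28
  bit 3 = 1: r = r^2 * 17 mod 29 = 28^2 * 17 = 1*17 = 17
  bit 4 = 1: r = r^2 * 17 mod 29 = 17^2 * 17 = 28*17 = 12
  -> s = B^a = 12

Answer: 12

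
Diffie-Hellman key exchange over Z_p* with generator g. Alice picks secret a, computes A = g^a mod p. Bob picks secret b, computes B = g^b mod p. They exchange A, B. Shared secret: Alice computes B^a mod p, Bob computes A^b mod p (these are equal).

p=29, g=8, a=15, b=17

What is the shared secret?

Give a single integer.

Answer: 19

Derivation:
A = 8^15 mod 29  (bits of 15 = 1111)
  bit 0 = 1: r = r^2 * 8 mod 29 = 1^2 * 8 = 1*8 = 8
  bit 1 = 1: r = r^2 * 8 mod 29 = 8^2 * 8 = 6*8 = 19
  bit 2 = 1: r = r^2 * 8 mod 29 = 19^2 * 8 = 13*8 = 17
  bit 3 = 1: r = r^2 * 8 mod 29 = 17^2 * 8 = 28*8 = 21
  -> A = 21
B = 8^17 mod 29  (bits of 17 = 10001)
  bit 0 = 1: r = r^2 * 8 mod 29 = 1^2 * 8 = 1*8 = 8
  bit 1 = 0: r = r^2 mod 29 = 8^2 = 6
  bit 2 = 0: r = r^2 mod 29 = 6^2 = 7
  bit 3 = 0: r = r^2 mod 29 = 7^2 = 20
  bit 4 = 1: r = r^2 * 8 mod 29 = 20^2 * 8 = 23*8 = 10
  -> B = 10
s = B^a = 10^15 mod 29  (bits of 15 = 1111)
  bit 0 = 1: r = r^2 * 10 mod 29 = 1^2 * 10 = 1*10 = 10
  bit 1 = 1: r = r^2 * 10 mod 29 = 10^2 * 10 = 13*10 = 14
  bit 2 = 1: r = r^2 * 10 mod 29 = 14^2 * 10 = 22*10 = 17
  bit 3 = 1: r = r^2 * 10 mod 29 = 17^2 * 10 = 28*10 = 19
  -> s = B^a = 19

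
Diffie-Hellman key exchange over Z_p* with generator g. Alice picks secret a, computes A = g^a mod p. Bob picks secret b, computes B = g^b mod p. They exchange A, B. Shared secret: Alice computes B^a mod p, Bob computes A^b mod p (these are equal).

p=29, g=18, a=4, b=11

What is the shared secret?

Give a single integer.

A = 18^4 mod 29  (bits of 4 = 100)
  bit 0 = 1: r = r^2 * 18 mod 29 = 1^2 * 18 = 1*18 = 18
  bit 1 = 0: r = r^2 mod 29 = 18^2 = 5
  bit 2 = 0: r = r^2 mod 29 = 5^2 = 25
  -> A = 25
B = 18^11 mod 29  (bits of 11 = 1011)
  bit 0 = 1: r = r^2 * 18 mod 29 = 1^2 * 18 = 1*18 = 18
  bit 1 = 0: r = r^2 mod 29 = 18^2 = 5
  bit 2 = 1: r = r^2 * 18 mod 29 = 5^2 * 18 = 25*18 = 15
  bit 3 = 1: r = r^2 * 18 mod 29 = 15^2 * 18 = 22*18 = 19
  -> B = 19
s = B^a = 19^4 mod 29  (bits of 4 = 100)
  bit 0 = 1: r = r^2 * 19 mod 29 = 1^2 * 19 = 1*19 = 19
  bit 1 = 0: r = r^2 mod 29 = 19^2 = 13
  bit 2 = 0: r = r^2 mod 29 = 13^2 = 24
  -> s = B^a = 24

Answer: 24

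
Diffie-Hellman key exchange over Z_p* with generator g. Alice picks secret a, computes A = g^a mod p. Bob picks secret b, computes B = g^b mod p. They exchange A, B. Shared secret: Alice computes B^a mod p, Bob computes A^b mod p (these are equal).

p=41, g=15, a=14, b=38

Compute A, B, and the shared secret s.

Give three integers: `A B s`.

Answer: 8 39 25

Derivation:
A = 15^14 mod 41  (bits of 14 = 1110)
  bit 0 = 1: r = r^2 * 15 mod 41 = 1^2 * 15 = 1*15 = 15
  bit 1 = 1: r = r^2 * 15 mod 41 = 15^2 * 15 = 20*15 = 13
  bit 2 = 1: r = r^2 * 15 mod 41 = 13^2 * 15 = 5*15 = 34
  bit 3 = 0: r = r^2 mod 41 = 34^2 = 8
  -> A = 8
B = 15^38 mod 41  (bits of 38 = 100110)
  bit 0 = 1: r = r^2 * 15 mod 41 = 1^2 * 15 = 1*15 = 15
  bit 1 = 0: r = r^2 mod 41 = 15^2 = 20
  bit 2 = 0: r = r^2 mod 41 = 20^2 = 31
  bit 3 = 1: r = r^2 * 15 mod 41 = 31^2 * 15 = 18*15 = 24
  bit 4 = 1: r = r^2 * 15 mod 41 = 24^2 * 15 = 2*15 = 30
  bit 5 = 0: r = r^2 mod 41 = 30^2 = 39
  -> B = 39
s = B^a = 39^14 mod 41  (bits of 14 = 1110)
  bit 0 = 1: r = r^2 * 39 mod 41 = 1^2 * 39 = 1*39 = 39
  bit 1 = 1: r = r^2 * 39 mod 41 = 39^2 * 39 = 4*39 = 33
  bit 2 = 1: r = r^2 * 39 mod 41 = 33^2 * 39 = 23*39 = 36
  bit 3 = 0: r = r^2 mod 41 = 36^2 = 25
  -> s = B^a = 25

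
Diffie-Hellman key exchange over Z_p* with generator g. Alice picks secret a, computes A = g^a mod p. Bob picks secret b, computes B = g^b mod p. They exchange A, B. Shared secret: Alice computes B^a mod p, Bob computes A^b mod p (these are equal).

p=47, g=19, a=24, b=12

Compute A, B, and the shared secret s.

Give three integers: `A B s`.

A = 19^24 mod 47  (bits of 24 = 11000)
  bit 0 = 1: r = r^2 * 19 mod 47 = 1^2 * 19 = 1*19 = 19
  bit 1 = 1: r = r^2 * 19 mod 47 = 19^2 * 19 = 32*19 = 44
  bit 2 = 0: r = r^2 mod 47 = 44^2 = 9
  bit 3 = 0: r = r^2 mod 47 = 9^2 = 34
  bit 4 = 0: r = r^2 mod 47 = 34^2 = 28
  -> A = 28
B = 19^12 mod 47  (bits of 12 = 1100)
  bit 0 = 1: r = r^2 * 19 mod 47 = 1^2 * 19 = 1*19 = 19
  bit 1 = 1: r = r^2 * 19 mod 47 = 19^2 * 19 = 32*19 = 44
  bit 2 = 0: r = r^2 mod 47 = 44^2 = 9
  bit 3 = 0: r = r^2 mod 47 = 9^2 = 34
  -> B = 34
s = B^a = 34^24 mod 47  (bits of 24 = 11000)
  bit 0 = 1: r = r^2 * 34 mod 47 = 1^2 * 34 = 1*34 = 34
  bit 1 = 1: r = r^2 * 34 mod 47 = 34^2 * 34 = 28*34 = 12
  bit 2 = 0: r = r^2 mod 47 = 12^2 = 3
  bit 3 = 0: r = r^2 mod 47 = 3^2 = 9
  bit 4 = 0: r = r^2 mod 47 = 9^2 = 34
  -> s = B^a = 34

Answer: 28 34 34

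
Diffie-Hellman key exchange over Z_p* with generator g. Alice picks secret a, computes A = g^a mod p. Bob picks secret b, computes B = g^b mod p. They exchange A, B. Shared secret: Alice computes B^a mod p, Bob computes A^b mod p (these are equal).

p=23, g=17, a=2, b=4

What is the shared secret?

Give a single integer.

A = 17^2 mod 23  (bits of 2 = 10)
  bit 0 = 1: r = r^2 * 17 mod 23 = 1^2 * 17 = 1*17 = 17
  bit 1 = 0: r = r^2 mod 23 = 17^2 = 13
  -> A = 13
B = 17^4 mod 23  (bits of 4 = 100)
  bit 0 = 1: r = r^2 * 17 mod 23 = 1^2 * 17 = 1*17 = 17
  bit 1 = 0: r = r^2 mod 23 = 17^2 = 13
  bit 2 = 0: r = r^2 mod 23 = 13^2 = 8
  -> B = 8
s = B^a = 8^2 mod 23  (bits of 2 = 10)
  bit 0 = 1: r = r^2 * 8 mod 23 = 1^2 * 8 = 1*8 = 8
  bit 1 = 0: r = r^2 mod 23 = 8^2 = 18
  -> s = B^a = 18

Answer: 18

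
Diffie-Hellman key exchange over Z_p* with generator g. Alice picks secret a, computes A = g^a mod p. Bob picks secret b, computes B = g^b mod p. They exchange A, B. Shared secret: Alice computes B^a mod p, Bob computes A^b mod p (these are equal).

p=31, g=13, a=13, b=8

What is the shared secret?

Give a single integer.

Answer: 19

Derivation:
A = 13^13 mod 31  (bits of 13 = 1101)
  bit 0 = 1: r = r^2 * 13 mod 31 = 1^2 * 13 = 1*13 = 13
  bit 1 = 1: r = r^2 * 13 mod 31 = 13^2 * 13 = 14*13 = 27
  bit 2 = 0: r = r^2 mod 31 = 27^2 = 16
  bit 3 = 1: r = r^2 * 13 mod 31 = 16^2 * 13 = 8*13 = 11
  -> A = 11
B = 13^8 mod 31  (bits of 8 = 1000)
  bit 0 = 1: r = r^2 * 13 mod 31 = 1^2 * 13 = 1*13 = 13
  bit 1 = 0: r = r^2 mod 31 = 13^2 = 14
  bit 2 = 0: r = r^2 mod 31 = 14^2 = 10
  bit 3 = 0: r = r^2 mod 31 = 10^2 = 7
  -> B = 7
s = B^a = 7^13 mod 31  (bits of 13 = 1101)
  bit 0 = 1: r = r^2 * 7 mod 31 = 1^2 * 7 = 1*7 = 7
  bit 1 = 1: r = r^2 * 7 mod 31 = 7^2 * 7 = 18*7 = 2
  bit 2 = 0: r = r^2 mod 31 = 2^2 = 4
  bit 3 = 1: r = r^2 * 7 mod 31 = 4^2 * 7 = 16*7 = 19
  -> s = B^a = 19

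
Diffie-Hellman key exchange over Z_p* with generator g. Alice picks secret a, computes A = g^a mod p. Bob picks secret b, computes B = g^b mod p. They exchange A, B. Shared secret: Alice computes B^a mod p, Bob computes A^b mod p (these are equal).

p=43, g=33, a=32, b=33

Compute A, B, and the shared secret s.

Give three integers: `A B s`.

A = 33^32 mod 43  (bits of 32 = 100000)
  bit 0 = 1: r = r^2 * 33 mod 43 = 1^2 * 33 = 1*33 = 33
  bit 1 = 0: r = r^2 mod 43 = 33^2 = 14
  bit 2 = 0: r = r^2 mod 43 = 14^2 = 24
  bit 3 = 0: r = r^2 mod 43 = 24^2 = 17
  bit 4 = 0: r = r^2 mod 43 = 17^2 = 31
  bit 5 = 0: r = r^2 mod 43 = 31^2 = 15
  -> A = 15
B = 33^33 mod 43  (bits of 33 = 100001)
  bit 0 = 1: r = r^2 * 33 mod 43 = 1^2 * 33 = 1*33 = 33
  bit 1 = 0: r = r^2 mod 43 = 33^2 = 14
  bit 2 = 0: r = r^2 mod 43 = 14^2 = 24
  bit 3 = 0: r = r^2 mod 43 = 24^2 = 17
  bit 4 = 0: r = r^2 mod 43 = 17^2 = 31
  bit 5 = 1: r = r^2 * 33 mod 43 = 31^2 * 33 = 15*33 = 22
  -> B = 22
s = B^a = 22^32 mod 43  (bits of 32 = 100000)
  bit 0 = 1: r = r^2 * 22 mod 43 = 1^2 * 22 = 1*22 = 22
  bit 1 = 0: r = r^2 mod 43 = 22^2 = 11
  bit 2 = 0: r = r^2 mod 43 = 11^2 = 35
  bit 3 = 0: r = r^2 mod 43 = 35^2 = 21
  bit 4 = 0: r = r^2 mod 43 = 21^2 = 11
  bit 5 = 0: r = r^2 mod 43 = 11^2 = 35
  -> s = B^a = 35

Answer: 15 22 35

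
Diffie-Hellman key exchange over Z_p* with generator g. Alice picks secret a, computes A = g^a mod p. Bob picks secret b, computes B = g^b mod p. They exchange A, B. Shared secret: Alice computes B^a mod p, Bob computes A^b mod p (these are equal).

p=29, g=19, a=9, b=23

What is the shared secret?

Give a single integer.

A = 19^9 mod 29  (bits of 9 = 1001)
  bit 0 = 1: r = r^2 * 19 mod 29 = 1^2 * 19 = 1*19 = 19
  bit 1 = 0: r = r^2 mod 29 = 19^2 = 13
  bit 2 = 0: r = r^2 mod 29 = 13^2 = 24
  bit 3 = 1: r = r^2 * 19 mod 29 = 24^2 * 19 = 25*19 = 11
  -> A = 11
B = 19^23 mod 29  (bits of 23 = 10111)
  bit 0 = 1: r = r^2 * 19 mod 29 = 1^2 * 19 = 1*19 = 19
  bit 1 = 0: r = r^2 mod 29 = 19^2 = 13
  bit 2 = 1: r = r^2 * 19 mod 29 = 13^2 * 19 = 24*19 = 21
  bit 3 = 1: r = r^2 * 19 mod 29 = 21^2 * 19 = 6*19 = 27
  bit 4 = 1: r = r^2 * 19 mod 29 = 27^2 * 19 = 4*19 = 18
  -> B = 18
s = B^a = 18^9 mod 29  (bits of 9 = 1001)
  bit 0 = 1: r = r^2 * 18 mod 29 = 1^2 * 18 = 1*18 = 18
  bit 1 = 0: r = r^2 mod 29 = 18^2 = 5
  bit 2 = 0: r = r^2 mod 29 = 5^2 = 25
  bit 3 = 1: r = r^2 * 18 mod 29 = 25^2 * 18 = 16*18 = 27
  -> s = B^a = 27

Answer: 27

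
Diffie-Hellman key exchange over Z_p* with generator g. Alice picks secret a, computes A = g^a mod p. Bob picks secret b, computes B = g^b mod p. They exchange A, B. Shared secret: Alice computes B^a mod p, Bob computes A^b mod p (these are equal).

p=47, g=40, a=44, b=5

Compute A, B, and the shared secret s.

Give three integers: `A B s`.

A = 40^44 mod 47  (bits of 44 = 101100)
  bit 0 = 1: r = r^2 * 40 mod 47 = 1^2 * 40 = 1*40 = 40
  bit 1 = 0: r = r^2 mod 47 = 40^2 = 2
  bit 2 = 1: r = r^2 * 40 mod 47 = 2^2 * 40 = 4*40 = 19
  bit 3 = 1: r = r^2 * 40 mod 47 = 19^2 * 40 = 32*40 = 11
  bit 4 = 0: r = r^2 mod 47 = 11^2 = 27
  bit 5 = 0: r = r^2 mod 47 = 27^2 = 24
  -> A = 24
B = 40^5 mod 47  (bits of 5 = 101)
  bit 0 = 1: r = r^2 * 40 mod 47 = 1^2 * 40 = 1*40 = 40
  bit 1 = 0: r = r^2 mod 47 = 40^2 = 2
  bit 2 = 1: r = r^2 * 40 mod 47 = 2^2 * 40 = 4*40 = 19
  -> B = 19
s = B^a = 19^44 mod 47  (bits of 44 = 101100)
  bit 0 = 1: r = r^2 * 19 mod 47 = 1^2 * 19 = 1*19 = 19
  bit 1 = 0: r = r^2 mod 47 = 19^2 = 32
  bit 2 = 1: r = r^2 * 19 mod 47 = 32^2 * 19 = 37*19 = 45
  bit 3 = 1: r = r^2 * 19 mod 47 = 45^2 * 19 = 4*19 = 29
  bit 4 = 0: r = r^2 mod 47 = 29^2 = 42
  bit 5 = 0: r = r^2 mod 47 = 42^2 = 25
  -> s = B^a = 25

Answer: 24 19 25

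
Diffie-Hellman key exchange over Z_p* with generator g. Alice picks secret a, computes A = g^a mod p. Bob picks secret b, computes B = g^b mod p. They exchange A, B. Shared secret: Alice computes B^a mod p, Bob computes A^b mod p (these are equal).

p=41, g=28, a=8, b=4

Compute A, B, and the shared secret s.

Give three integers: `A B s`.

Answer: 10 25 37

Derivation:
A = 28^8 mod 41  (bits of 8 = 1000)
  bit 0 = 1: r = r^2 * 28 mod 41 = 1^2 * 28 = 1*28 = 28
  bit 1 = 0: r = r^2 mod 41 = 28^2 = 5
  bit 2 = 0: r = r^2 mod 41 = 5^2 = 25
  bit 3 = 0: r = r^2 mod 41 = 25^2 = 10
  -> A = 10
B = 28^4 mod 41  (bits of 4 = 100)
  bit 0 = 1: r = r^2 * 28 mod 41 = 1^2 * 28 = 1*28 = 28
  bit 1 = 0: r = r^2 mod 41 = 28^2 = 5
  bit 2 = 0: r = r^2 mod 41 = 5^2 = 25
  -> B = 25
s = B^a = 25^8 mod 41  (bits of 8 = 1000)
  bit 0 = 1: r = r^2 * 25 mod 41 = 1^2 * 25 = 1*25 = 25
  bit 1 = 0: r = r^2 mod 41 = 25^2 = 10
  bit 2 = 0: r = r^2 mod 41 = 10^2 = 18
  bit 3 = 0: r = r^2 mod 41 = 18^2 = 37
  -> s = B^a = 37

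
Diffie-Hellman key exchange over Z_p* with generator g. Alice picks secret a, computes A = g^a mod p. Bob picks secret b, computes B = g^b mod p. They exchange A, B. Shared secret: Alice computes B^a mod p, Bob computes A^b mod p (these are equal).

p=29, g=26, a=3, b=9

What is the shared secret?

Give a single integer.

A = 26^3 mod 29  (bits of 3 = 11)
  bit 0 = 1: r = r^2 * 26 mod 29 = 1^2 * 26 = 1*26 = 26
  bit 1 = 1: r = r^2 * 26 mod 29 = 26^2 * 26 = 9*26 = 2
  -> A = 2
B = 26^9 mod 29  (bits of 9 = 1001)
  bit 0 = 1: r = r^2 * 26 mod 29 = 1^2 * 26 = 1*26 = 26
  bit 1 = 0: r = r^2 mod 29 = 26^2 = 9
  bit 2 = 0: r = r^2 mod 29 = 9^2 = 23
  bit 3 = 1: r = r^2 * 26 mod 29 = 23^2 * 26 = 7*26 = 8
  -> B = 8
s = B^a = 8^3 mod 29  (bits of 3 = 11)
  bit 0 = 1: r = r^2 * 8 mod 29 = 1^2 * 8 = 1*8 = 8
  bit 1 = 1: r = r^2 * 8 mod 29 = 8^2 * 8 = 6*8 = 19
  -> s = B^a = 19

Answer: 19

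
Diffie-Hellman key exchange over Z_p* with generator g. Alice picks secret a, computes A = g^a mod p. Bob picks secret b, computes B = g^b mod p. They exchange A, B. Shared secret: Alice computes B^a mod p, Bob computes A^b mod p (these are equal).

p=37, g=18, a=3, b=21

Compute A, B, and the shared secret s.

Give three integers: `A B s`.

A = 18^3 mod 37  (bits of 3 = 11)
  bit 0 = 1: r = r^2 * 18 mod 37 = 1^2 * 18 = 1*18 = 18
  bit 1 = 1: r = r^2 * 18 mod 37 = 18^2 * 18 = 28*18 = 23
  -> A = 23
B = 18^21 mod 37  (bits of 21 = 10101)
  bit 0 = 1: r = r^2 * 18 mod 37 = 1^2 * 18 = 1*18 = 18
  bit 1 = 0: r = r^2 mod 37 = 18^2 = 28
  bit 2 = 1: r = r^2 * 18 mod 37 = 28^2 * 18 = 7*18 = 15
  bit 3 = 0: r = r^2 mod 37 = 15^2 = 3
  bit 4 = 1: r = r^2 * 18 mod 37 = 3^2 * 18 = 9*18 = 14
  -> B = 14
s = B^a = 14^3 mod 37  (bits of 3 = 11)
  bit 0 = 1: r = r^2 * 14 mod 37 = 1^2 * 14 = 1*14 = 14
  bit 1 = 1: r = r^2 * 14 mod 37 = 14^2 * 14 = 11*14 = 6
  -> s = B^a = 6

Answer: 23 14 6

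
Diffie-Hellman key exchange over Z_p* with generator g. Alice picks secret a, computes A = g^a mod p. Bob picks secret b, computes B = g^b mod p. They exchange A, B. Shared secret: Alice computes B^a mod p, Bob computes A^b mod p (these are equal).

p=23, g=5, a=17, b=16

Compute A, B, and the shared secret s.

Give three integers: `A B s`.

Answer: 15 3 16

Derivation:
A = 5^17 mod 23  (bits of 17 = 10001)
  bit 0 = 1: r = r^2 * 5 mod 23 = 1^2 * 5 = 1*5 = 5
  bit 1 = 0: r = r^2 mod 23 = 5^2 = 2
  bit 2 = 0: r = r^2 mod 23 = 2^2 = 4
  bit 3 = 0: r = r^2 mod 23 = 4^2 = 16
  bit 4 = 1: r = r^2 * 5 mod 23 = 16^2 * 5 = 3*5 = 15
  -> A = 15
B = 5^16 mod 23  (bits of 16 = 10000)
  bit 0 = 1: r = r^2 * 5 mod 23 = 1^2 * 5 = 1*5 = 5
  bit 1 = 0: r = r^2 mod 23 = 5^2 = 2
  bit 2 = 0: r = r^2 mod 23 = 2^2 = 4
  bit 3 = 0: r = r^2 mod 23 = 4^2 = 16
  bit 4 = 0: r = r^2 mod 23 = 16^2 = 3
  -> B = 3
s = B^a = 3^17 mod 23  (bits of 17 = 10001)
  bit 0 = 1: r = r^2 * 3 mod 23 = 1^2 * 3 = 1*3 = 3
  bit 1 = 0: r = r^2 mod 23 = 3^2 = 9
  bit 2 = 0: r = r^2 mod 23 = 9^2 = 12
  bit 3 = 0: r = r^2 mod 23 = 12^2 = 6
  bit 4 = 1: r = r^2 * 3 mod 23 = 6^2 * 3 = 13*3 = 16
  -> s = B^a = 16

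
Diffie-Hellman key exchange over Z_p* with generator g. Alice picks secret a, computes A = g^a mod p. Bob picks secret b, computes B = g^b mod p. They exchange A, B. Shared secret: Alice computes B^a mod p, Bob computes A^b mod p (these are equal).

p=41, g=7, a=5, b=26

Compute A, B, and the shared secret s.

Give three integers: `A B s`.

A = 7^5 mod 41  (bits of 5 = 101)
  bit 0 = 1: r = r^2 * 7 mod 41 = 1^2 * 7 = 1*7 = 7
  bit 1 = 0: r = r^2 mod 41 = 7^2 = 8
  bit 2 = 1: r = r^2 * 7 mod 41 = 8^2 * 7 = 23*7 = 38
  -> A = 38
B = 7^26 mod 41  (bits of 26 = 11010)
  bit 0 = 1: r = r^2 * 7 mod 41 = 1^2 * 7 = 1*7 = 7
  bit 1 = 1: r = r^2 * 7 mod 41 = 7^2 * 7 = 8*7 = 15
  bit 2 = 0: r = r^2 mod 41 = 15^2 = 20
  bit 3 = 1: r = r^2 * 7 mod 41 = 20^2 * 7 = 31*7 = 12
  bit 4 = 0: r = r^2 mod 41 = 12^2 = 21
  -> B = 21
s = B^a = 21^5 mod 41  (bits of 5 = 101)
  bit 0 = 1: r = r^2 * 21 mod 41 = 1^2 * 21 = 1*21 = 21
  bit 1 = 0: r = r^2 mod 41 = 21^2 = 31
  bit 2 = 1: r = r^2 * 21 mod 41 = 31^2 * 21 = 18*21 = 9
  -> s = B^a = 9

Answer: 38 21 9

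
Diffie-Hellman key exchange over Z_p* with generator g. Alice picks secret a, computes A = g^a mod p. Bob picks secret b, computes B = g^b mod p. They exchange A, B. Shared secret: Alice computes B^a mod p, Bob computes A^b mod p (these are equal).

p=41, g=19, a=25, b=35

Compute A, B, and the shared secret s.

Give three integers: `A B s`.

A = 19^25 mod 41  (bits of 25 = 11001)
  bit 0 = 1: r = r^2 * 19 mod 41 = 1^2 * 19 = 1*19 = 19
  bit 1 = 1: r = r^2 * 19 mod 41 = 19^2 * 19 = 33*19 = 12
  bit 2 = 0: r = r^2 mod 41 = 12^2 = 21
  bit 3 = 0: r = r^2 mod 41 = 21^2 = 31
  bit 4 = 1: r = r^2 * 19 mod 41 = 31^2 * 19 = 18*19 = 14
  -> A = 14
B = 19^35 mod 41  (bits of 35 = 100011)
  bit 0 = 1: r = r^2 * 19 mod 41 = 1^2 * 19 = 1*19 = 19
  bit 1 = 0: r = r^2 mod 41 = 19^2 = 33
  bit 2 = 0: r = r^2 mod 41 = 33^2 = 23
  bit 3 = 0: r = r^2 mod 41 = 23^2 = 37
  bit 4 = 1: r = r^2 * 19 mod 41 = 37^2 * 19 = 16*19 = 17
  bit 5 = 1: r = r^2 * 19 mod 41 = 17^2 * 19 = 2*19 = 38
  -> B = 38
s = B^a = 38^25 mod 41  (bits of 25 = 11001)
  bit 0 = 1: r = r^2 * 38 mod 41 = 1^2 * 38 = 1*38 = 38
  bit 1 = 1: r = r^2 * 38 mod 41 = 38^2 * 38 = 9*38 = 14
  bit 2 = 0: r = r^2 mod 41 = 14^2 = 32
  bit 3 = 0: r = r^2 mod 41 = 32^2 = 40
  bit 4 = 1: r = r^2 * 38 mod 41 = 40^2 * 38 = 1*38 = 38
  -> s = B^a = 38

Answer: 14 38 38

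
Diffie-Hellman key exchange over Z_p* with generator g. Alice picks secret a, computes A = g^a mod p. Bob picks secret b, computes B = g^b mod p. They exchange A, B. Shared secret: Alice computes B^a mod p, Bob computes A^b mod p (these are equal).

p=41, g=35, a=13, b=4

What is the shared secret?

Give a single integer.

Answer: 4

Derivation:
A = 35^13 mod 41  (bits of 13 = 1101)
  bit 0 = 1: r = r^2 * 35 mod 41 = 1^2 * 35 = 1*35 = 35
  bit 1 = 1: r = r^2 * 35 mod 41 = 35^2 * 35 = 36*35 = 30
  bit 2 = 0: r = r^2 mod 41 = 30^2 = 39
  bit 3 = 1: r = r^2 * 35 mod 41 = 39^2 * 35 = 4*35 = 17
  -> A = 17
B = 35^4 mod 41  (bits of 4 = 100)
  bit 0 = 1: r = r^2 * 35 mod 41 = 1^2 * 35 = 1*35 = 35
  bit 1 = 0: r = r^2 mod 41 = 35^2 = 36
  bit 2 = 0: r = r^2 mod 41 = 36^2 = 25
  -> B = 25
s = B^a = 25^13 mod 41  (bits of 13 = 1101)
  bit 0 = 1: r = r^2 * 25 mod 41 = 1^2 * 25 = 1*25 = 25
  bit 1 = 1: r = r^2 * 25 mod 41 = 25^2 * 25 = 10*25 = 4
  bit 2 = 0: r = r^2 mod 41 = 4^2 = 16
  bit 3 = 1: r = r^2 * 25 mod 41 = 16^2 * 25 = 10*25 = 4
  -> s = B^a = 4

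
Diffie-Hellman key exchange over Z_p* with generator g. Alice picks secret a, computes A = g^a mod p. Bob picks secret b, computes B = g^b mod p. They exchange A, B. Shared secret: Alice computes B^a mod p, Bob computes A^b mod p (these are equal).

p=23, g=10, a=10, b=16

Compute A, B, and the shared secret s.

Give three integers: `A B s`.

A = 10^10 mod 23  (bits of 10 = 1010)
  bit 0 = 1: r = r^2 * 10 mod 23 = 1^2 * 10 = 1*10 = 10
  bit 1 = 0: r = r^2 mod 23 = 10^2 = 8
  bit 2 = 1: r = r^2 * 10 mod 23 = 8^2 * 10 = 18*10 = 19
  bit 3 = 0: r = r^2 mod 23 = 19^2 = 16
  -> A = 16
B = 10^16 mod 23  (bits of 16 = 10000)
  bit 0 = 1: r = r^2 * 10 mod 23 = 1^2 * 10 = 1*10 = 10
  bit 1 = 0: r = r^2 mod 23 = 10^2 = 8
  bit 2 = 0: r = r^2 mod 23 = 8^2 = 18
  bit 3 = 0: r = r^2 mod 23 = 18^2 = 2
  bit 4 = 0: r = r^2 mod 23 = 2^2 = 4
  -> B = 4
s = B^a = 4^10 mod 23  (bits of 10 = 1010)
  bit 0 = 1: r = r^2 * 4 mod 23 = 1^2 * 4 = 1*4 = 4
  bit 1 = 0: r = r^2 mod 23 = 4^2 = 16
  bit 2 = 1: r = r^2 * 4 mod 23 = 16^2 * 4 = 3*4 = 12
  bit 3 = 0: r = r^2 mod 23 = 12^2 = 6
  -> s = B^a = 6

Answer: 16 4 6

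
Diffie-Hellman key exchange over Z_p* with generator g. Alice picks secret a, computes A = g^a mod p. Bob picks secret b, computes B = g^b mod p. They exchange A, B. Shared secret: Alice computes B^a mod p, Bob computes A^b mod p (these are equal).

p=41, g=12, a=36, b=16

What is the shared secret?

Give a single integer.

A = 12^36 mod 41  (bits of 36 = 100100)
  bit 0 = 1: r = r^2 * 12 mod 41 = 1^2 * 12 = 1*12 = 12
  bit 1 = 0: r = r^2 mod 41 = 12^2 = 21
  bit 2 = 0: r = r^2 mod 41 = 21^2 = 31
  bit 3 = 1: r = r^2 * 12 mod 41 = 31^2 * 12 = 18*12 = 11
  bit 4 = 0: r = r^2 mod 41 = 11^2 = 39
  bit 5 = 0: r = r^2 mod 41 = 39^2 = 4
  -> A = 4
B = 12^16 mod 41  (bits of 16 = 10000)
  bit 0 = 1: r = r^2 * 12 mod 41 = 1^2 * 12 = 1*12 = 12
  bit 1 = 0: r = r^2 mod 41 = 12^2 = 21
  bit 2 = 0: r = r^2 mod 41 = 21^2 = 31
  bit 3 = 0: r = r^2 mod 41 = 31^2 = 18
  bit 4 = 0: r = r^2 mod 41 = 18^2 = 37
  -> B = 37
s = B^a = 37^36 mod 41  (bits of 36 = 100100)
  bit 0 = 1: r = r^2 * 37 mod 41 = 1^2 * 37 = 1*37 = 37
  bit 1 = 0: r = r^2 mod 41 = 37^2 = 16
  bit 2 = 0: r = r^2 mod 41 = 16^2 = 10
  bit 3 = 1: r = r^2 * 37 mod 41 = 10^2 * 37 = 18*37 = 10
  bit 4 = 0: r = r^2 mod 41 = 10^2 = 18
  bit 5 = 0: r = r^2 mod 41 = 18^2 = 37
  -> s = B^a = 37

Answer: 37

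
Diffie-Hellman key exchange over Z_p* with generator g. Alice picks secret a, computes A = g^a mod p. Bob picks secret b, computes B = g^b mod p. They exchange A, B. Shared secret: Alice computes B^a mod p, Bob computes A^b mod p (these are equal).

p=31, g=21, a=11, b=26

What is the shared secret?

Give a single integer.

Answer: 10

Derivation:
A = 21^11 mod 31  (bits of 11 = 1011)
  bit 0 = 1: r = r^2 * 21 mod 31 = 1^2 * 21 = 1*21 = 21
  bit 1 = 0: r = r^2 mod 31 = 21^2 = 7
  bit 2 = 1: r = r^2 * 21 mod 31 = 7^2 * 21 = 18*21 = 6
  bit 3 = 1: r = r^2 * 21 mod 31 = 6^2 * 21 = 5*21 = 12
  -> A = 12
B = 21^26 mod 31  (bits of 26 = 11010)
  bit 0 = 1: r = r^2 * 21 mod 31 = 1^2 * 21 = 1*21 = 21
  bit 1 = 1: r = r^2 * 21 mod 31 = 21^2 * 21 = 7*21 = 23
  bit 2 = 0: r = r^2 mod 31 = 23^2 = 2
  bit 3 = 1: r = r^2 * 21 mod 31 = 2^2 * 21 = 4*21 = 22
  bit 4 = 0: r = r^2 mod 31 = 22^2 = 19
  -> B = 19
s = B^a = 19^11 mod 31  (bits of 11 = 1011)
  bit 0 = 1: r = r^2 * 19 mod 31 = 1^2 * 19 = 1*19 = 19
  bit 1 = 0: r = r^2 mod 31 = 19^2 = 20
  bit 2 = 1: r = r^2 * 19 mod 31 = 20^2 * 19 = 28*19 = 5
  bit 3 = 1: r = r^2 * 19 mod 31 = 5^2 * 19 = 25*19 = 10
  -> s = B^a = 10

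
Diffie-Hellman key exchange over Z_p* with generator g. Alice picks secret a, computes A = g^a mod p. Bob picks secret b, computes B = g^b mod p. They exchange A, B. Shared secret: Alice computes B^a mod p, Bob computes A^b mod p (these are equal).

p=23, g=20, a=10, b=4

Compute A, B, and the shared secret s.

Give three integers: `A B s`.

Answer: 8 12 2

Derivation:
A = 20^10 mod 23  (bits of 10 = 1010)
  bit 0 = 1: r = r^2 * 20 mod 23 = 1^2 * 20 = 1*20 = 20
  bit 1 = 0: r = r^2 mod 23 = 20^2 = 9
  bit 2 = 1: r = r^2 * 20 mod 23 = 9^2 * 20 = 12*20 = 10
  bit 3 = 0: r = r^2 mod 23 = 10^2 = 8
  -> A = 8
B = 20^4 mod 23  (bits of 4 = 100)
  bit 0 = 1: r = r^2 * 20 mod 23 = 1^2 * 20 = 1*20 = 20
  bit 1 = 0: r = r^2 mod 23 = 20^2 = 9
  bit 2 = 0: r = r^2 mod 23 = 9^2 = 12
  -> B = 12
s = B^a = 12^10 mod 23  (bits of 10 = 1010)
  bit 0 = 1: r = r^2 * 12 mod 23 = 1^2 * 12 = 1*12 = 12
  bit 1 = 0: r = r^2 mod 23 = 12^2 = 6
  bit 2 = 1: r = r^2 * 12 mod 23 = 6^2 * 12 = 13*12 = 18
  bit 3 = 0: r = r^2 mod 23 = 18^2 = 2
  -> s = B^a = 2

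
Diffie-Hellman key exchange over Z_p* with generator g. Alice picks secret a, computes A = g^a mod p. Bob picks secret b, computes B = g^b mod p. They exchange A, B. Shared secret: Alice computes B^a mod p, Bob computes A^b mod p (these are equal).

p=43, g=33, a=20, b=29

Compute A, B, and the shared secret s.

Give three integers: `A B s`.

A = 33^20 mod 43  (bits of 20 = 10100)
  bit 0 = 1: r = r^2 * 33 mod 43 = 1^2 * 33 = 1*33 = 33
  bit 1 = 0: r = r^2 mod 43 = 33^2 = 14
  bit 2 = 1: r = r^2 * 33 mod 43 = 14^2 * 33 = 24*33 = 18
  bit 3 = 0: r = r^2 mod 43 = 18^2 = 23
  bit 4 = 0: r = r^2 mod 43 = 23^2 = 13
  -> A = 13
B = 33^29 mod 43  (bits of 29 = 11101)
  bit 0 = 1: r = r^2 * 33 mod 43 = 1^2 * 33 = 1*33 = 33
  bit 1 = 1: r = r^2 * 33 mod 43 = 33^2 * 33 = 14*33 = 32
  bit 2 = 1: r = r^2 * 33 mod 43 = 32^2 * 33 = 35*33 = 37
  bit 3 = 0: r = r^2 mod 43 = 37^2 = 36
  bit 4 = 1: r = r^2 * 33 mod 43 = 36^2 * 33 = 6*33 = 26
  -> B = 26
s = B^a = 26^20 mod 43  (bits of 20 = 10100)
  bit 0 = 1: r = r^2 * 26 mod 43 = 1^2 * 26 = 1*26 = 26
  bit 1 = 0: r = r^2 mod 43 = 26^2 = 31
  bit 2 = 1: r = r^2 * 26 mod 43 = 31^2 * 26 = 15*26 = 3
  bit 3 = 0: r = r^2 mod 43 = 3^2 = 9
  bit 4 = 0: r = r^2 mod 43 = 9^2 = 38
  -> s = B^a = 38

Answer: 13 26 38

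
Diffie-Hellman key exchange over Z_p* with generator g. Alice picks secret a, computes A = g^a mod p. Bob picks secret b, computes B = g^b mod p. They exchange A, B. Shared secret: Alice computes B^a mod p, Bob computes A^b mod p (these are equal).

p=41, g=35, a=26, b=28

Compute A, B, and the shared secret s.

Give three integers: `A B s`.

A = 35^26 mod 41  (bits of 26 = 11010)
  bit 0 = 1: r = r^2 * 35 mod 41 = 1^2 * 35 = 1*35 = 35
  bit 1 = 1: r = r^2 * 35 mod 41 = 35^2 * 35 = 36*35 = 30
  bit 2 = 0: r = r^2 mod 41 = 30^2 = 39
  bit 3 = 1: r = r^2 * 35 mod 41 = 39^2 * 35 = 4*35 = 17
  bit 4 = 0: r = r^2 mod 41 = 17^2 = 2
  -> A = 2
B = 35^28 mod 41  (bits of 28 = 11100)
  bit 0 = 1: r = r^2 * 35 mod 41 = 1^2 * 35 = 1*35 = 35
  bit 1 = 1: r = r^2 * 35 mod 41 = 35^2 * 35 = 36*35 = 30
  bit 2 = 1: r = r^2 * 35 mod 41 = 30^2 * 35 = 39*35 = 12
  bit 3 = 0: r = r^2 mod 41 = 12^2 = 21
  bit 4 = 0: r = r^2 mod 41 = 21^2 = 31
  -> B = 31
s = B^a = 31^26 mod 41  (bits of 26 = 11010)
  bit 0 = 1: r = r^2 * 31 mod 41 = 1^2 * 31 = 1*31 = 31
  bit 1 = 1: r = r^2 * 31 mod 41 = 31^2 * 31 = 18*31 = 25
  bit 2 = 0: r = r^2 mod 41 = 25^2 = 10
  bit 3 = 1: r = r^2 * 31 mod 41 = 10^2 * 31 = 18*31 = 25
  bit 4 = 0: r = r^2 mod 41 = 25^2 = 10
  -> s = B^a = 10

Answer: 2 31 10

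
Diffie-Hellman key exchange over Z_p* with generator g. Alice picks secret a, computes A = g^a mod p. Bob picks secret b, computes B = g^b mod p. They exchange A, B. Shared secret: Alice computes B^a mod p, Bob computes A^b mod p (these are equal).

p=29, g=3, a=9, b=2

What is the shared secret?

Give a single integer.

A = 3^9 mod 29  (bits of 9 = 1001)
  bit 0 = 1: r = r^2 * 3 mod 29 = 1^2 * 3 = 1*3 = 3
  bit 1 = 0: r = r^2 mod 29 = 3^2 = 9
  bit 2 = 0: r = r^2 mod 29 = 9^2 = 23
  bit 3 = 1: r = r^2 * 3 mod 29 = 23^2 * 3 = 7*3 = 21
  -> A = 21
B = 3^2 mod 29  (bits of 2 = 10)
  bit 0 = 1: r = r^2 * 3 mod 29 = 1^2 * 3 = 1*3 = 3
  bit 1 = 0: r = r^2 mod 29 = 3^2 = 9
  -> B = 9
s = B^a = 9^9 mod 29  (bits of 9 = 1001)
  bit 0 = 1: r = r^2 * 9 mod 29 = 1^2 * 9 = 1*9 = 9
  bit 1 = 0: r = r^2 mod 29 = 9^2 = 23
  bit 2 = 0: r = r^2 mod 29 = 23^2 = 7
  bit 3 = 1: r = r^2 * 9 mod 29 = 7^2 * 9 = 20*9 = 6
  -> s = B^a = 6

Answer: 6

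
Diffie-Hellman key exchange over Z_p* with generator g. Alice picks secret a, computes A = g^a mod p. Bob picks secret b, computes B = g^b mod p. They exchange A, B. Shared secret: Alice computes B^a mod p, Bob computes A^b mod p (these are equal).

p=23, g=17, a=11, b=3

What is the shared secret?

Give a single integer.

Answer: 22

Derivation:
A = 17^11 mod 23  (bits of 11 = 1011)
  bit 0 = 1: r = r^2 * 17 mod 23 = 1^2 * 17 = 1*17 = 17
  bit 1 = 0: r = r^2 mod 23 = 17^2 = 13
  bit 2 = 1: r = r^2 * 17 mod 23 = 13^2 * 17 = 8*17 = 21
  bit 3 = 1: r = r^2 * 17 mod 23 = 21^2 * 17 = 4*17 = 22
  -> A = 22
B = 17^3 mod 23  (bits of 3 = 11)
  bit 0 = 1: r = r^2 * 17 mod 23 = 1^2 * 17 = 1*17 = 17
  bit 1 = 1: r = r^2 * 17 mod 23 = 17^2 * 17 = 13*17 = 14
  -> B = 14
s = B^a = 14^11 mod 23  (bits of 11 = 1011)
  bit 0 = 1: r = r^2 * 14 mod 23 = 1^2 * 14 = 1*14 = 14
  bit 1 = 0: r = r^2 mod 23 = 14^2 = 12
  bit 2 = 1: r = r^2 * 14 mod 23 = 12^2 * 14 = 6*14 = 15
  bit 3 = 1: r = r^2 * 14 mod 23 = 15^2 * 14 = 18*14 = 22
  -> s = B^a = 22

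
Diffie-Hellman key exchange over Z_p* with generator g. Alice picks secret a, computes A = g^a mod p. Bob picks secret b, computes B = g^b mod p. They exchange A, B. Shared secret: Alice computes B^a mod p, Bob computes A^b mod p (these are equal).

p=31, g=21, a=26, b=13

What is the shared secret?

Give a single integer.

Answer: 14

Derivation:
A = 21^26 mod 31  (bits of 26 = 11010)
  bit 0 = 1: r = r^2 * 21 mod 31 = 1^2 * 21 = 1*21 = 21
  bit 1 = 1: r = r^2 * 21 mod 31 = 21^2 * 21 = 7*21 = 23
  bit 2 = 0: r = r^2 mod 31 = 23^2 = 2
  bit 3 = 1: r = r^2 * 21 mod 31 = 2^2 * 21 = 4*21 = 22
  bit 4 = 0: r = r^2 mod 31 = 22^2 = 19
  -> A = 19
B = 21^13 mod 31  (bits of 13 = 1101)
  bit 0 = 1: r = r^2 * 21 mod 31 = 1^2 * 21 = 1*21 = 21
  bit 1 = 1: r = r^2 * 21 mod 31 = 21^2 * 21 = 7*21 = 23
  bit 2 = 0: r = r^2 mod 31 = 23^2 = 2
  bit 3 = 1: r = r^2 * 21 mod 31 = 2^2 * 21 = 4*21 = 22
  -> B = 22
s = B^a = 22^26 mod 31  (bits of 26 = 11010)
  bit 0 = 1: r = r^2 * 22 mod 31 = 1^2 * 22 = 1*22 = 22
  bit 1 = 1: r = r^2 * 22 mod 31 = 22^2 * 22 = 19*22 = 15
  bit 2 = 0: r = r^2 mod 31 = 15^2 = 8
  bit 3 = 1: r = r^2 * 22 mod 31 = 8^2 * 22 = 2*22 = 13
  bit 4 = 0: r = r^2 mod 31 = 13^2 = 14
  -> s = B^a = 14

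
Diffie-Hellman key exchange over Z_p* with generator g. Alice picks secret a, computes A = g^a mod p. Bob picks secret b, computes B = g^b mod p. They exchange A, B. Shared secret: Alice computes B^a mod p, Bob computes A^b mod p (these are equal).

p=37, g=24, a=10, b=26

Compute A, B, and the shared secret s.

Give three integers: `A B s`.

A = 24^10 mod 37  (bits of 10 = 1010)
  bit 0 = 1: r = r^2 * 24 mod 37 = 1^2 * 24 = 1*24 = 24
  bit 1 = 0: r = r^2 mod 37 = 24^2 = 21
  bit 2 = 1: r = r^2 * 24 mod 37 = 21^2 * 24 = 34*24 = 2
  bit 3 = 0: r = r^2 mod 37 = 2^2 = 4
  -> A = 4
B = 24^26 mod 37  (bits of 26 = 11010)
  bit 0 = 1: r = r^2 * 24 mod 37 = 1^2 * 24 = 1*24 = 24
  bit 1 = 1: r = r^2 * 24 mod 37 = 24^2 * 24 = 21*24 = 23
  bit 2 = 0: r = r^2 mod 37 = 23^2 = 11
  bit 3 = 1: r = r^2 * 24 mod 37 = 11^2 * 24 = 10*24 = 18
  bit 4 = 0: r = r^2 mod 37 = 18^2 = 28
  -> B = 28
s = B^a = 28^10 mod 37  (bits of 10 = 1010)
  bit 0 = 1: r = r^2 * 28 mod 37 = 1^2 * 28 = 1*28 = 28
  bit 1 = 0: r = r^2 mod 37 = 28^2 = 7
  bit 2 = 1: r = r^2 * 28 mod 37 = 7^2 * 28 = 12*28 = 3
  bit 3 = 0: r = r^2 mod 37 = 3^2 = 9
  -> s = B^a = 9

Answer: 4 28 9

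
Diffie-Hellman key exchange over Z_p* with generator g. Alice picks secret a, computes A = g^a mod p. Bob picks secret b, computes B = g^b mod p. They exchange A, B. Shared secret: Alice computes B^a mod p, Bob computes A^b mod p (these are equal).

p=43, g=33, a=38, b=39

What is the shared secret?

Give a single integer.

Answer: 21

Derivation:
A = 33^38 mod 43  (bits of 38 = 100110)
  bit 0 = 1: r = r^2 * 33 mod 43 = 1^2 * 33 = 1*33 = 33
  bit 1 = 0: r = r^2 mod 43 = 33^2 = 14
  bit 2 = 0: r = r^2 mod 43 = 14^2 = 24
  bit 3 = 1: r = r^2 * 33 mod 43 = 24^2 * 33 = 17*33 = 2
  bit 4 = 1: r = r^2 * 33 mod 43 = 2^2 * 33 = 4*33 = 3
  bit 5 = 0: r = r^2 mod 43 = 3^2 = 9
  -> A = 9
B = 33^39 mod 43  (bits of 39 = 100111)
  bit 0 = 1: r = r^2 * 33 mod 43 = 1^2 * 33 = 1*33 = 33
  bit 1 = 0: r = r^2 mod 43 = 33^2 = 14
  bit 2 = 0: r = r^2 mod 43 = 14^2 = 24
  bit 3 = 1: r = r^2 * 33 mod 43 = 24^2 * 33 = 17*33 = 2
  bit 4 = 1: r = r^2 * 33 mod 43 = 2^2 * 33 = 4*33 = 3
  bit 5 = 1: r = r^2 * 33 mod 43 = 3^2 * 33 = 9*33 = 39
  -> B = 39
s = B^a = 39^38 mod 43  (bits of 38 = 100110)
  bit 0 = 1: r = r^2 * 39 mod 43 = 1^2 * 39 = 1*39 = 39
  bit 1 = 0: r = r^2 mod 43 = 39^2 = 16
  bit 2 = 0: r = r^2 mod 43 = 16^2 = 41
  bit 3 = 1: r = r^2 * 39 mod 43 = 41^2 * 39 = 4*39 = 27
  bit 4 = 1: r = r^2 * 39 mod 43 = 27^2 * 39 = 41*39 = 8
  bit 5 = 0: r = r^2 mod 43 = 8^2 = 21
  -> s = B^a = 21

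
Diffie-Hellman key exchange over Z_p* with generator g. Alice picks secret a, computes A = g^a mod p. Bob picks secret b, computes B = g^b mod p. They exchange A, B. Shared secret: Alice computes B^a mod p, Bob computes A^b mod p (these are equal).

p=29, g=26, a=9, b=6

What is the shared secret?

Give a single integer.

A = 26^9 mod 29  (bits of 9 = 1001)
  bit 0 = 1: r = r^2 * 26 mod 29 = 1^2 * 26 = 1*26 = 26
  bit 1 = 0: r = r^2 mod 29 = 26^2 = 9
  bit 2 = 0: r = r^2 mod 29 = 9^2 = 23
  bit 3 = 1: r = r^2 * 26 mod 29 = 23^2 * 26 = 7*26 = 8
  -> A = 8
B = 26^6 mod 29  (bits of 6 = 110)
  bit 0 = 1: r = r^2 * 26 mod 29 = 1^2 * 26 = 1*26 = 26
  bit 1 = 1: r = r^2 * 26 mod 29 = 26^2 * 26 = 9*26 = 2
  bit 2 = 0: r = r^2 mod 29 = 2^2 = 4
  -> B = 4
s = B^a = 4^9 mod 29  (bits of 9 = 1001)
  bit 0 = 1: r = r^2 * 4 mod 29 = 1^2 * 4 = 1*4 = 4
  bit 1 = 0: r = r^2 mod 29 = 4^2 = 16
  bit 2 = 0: r = r^2 mod 29 = 16^2 = 24
  bit 3 = 1: r = r^2 * 4 mod 29 = 24^2 * 4 = 25*4 = 13
  -> s = B^a = 13

Answer: 13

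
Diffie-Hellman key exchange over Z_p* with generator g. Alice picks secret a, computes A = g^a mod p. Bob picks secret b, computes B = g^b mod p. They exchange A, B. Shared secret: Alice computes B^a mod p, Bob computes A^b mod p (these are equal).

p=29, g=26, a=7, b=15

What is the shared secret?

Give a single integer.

Answer: 12

Derivation:
A = 26^7 mod 29  (bits of 7 = 111)
  bit 0 = 1: r = r^2 * 26 mod 29 = 1^2 * 26 = 1*26 = 26
  bit 1 = 1: r = r^2 * 26 mod 29 = 26^2 * 26 = 9*26 = 2
  bit 2 = 1: r = r^2 * 26 mod 29 = 2^2 * 26 = 4*26 = 17
  -> A = 17
B = 26^15 mod 29  (bits of 15 = 1111)
  bit 0 = 1: r = r^2 * 26 mod 29 = 1^2 * 26 = 1*26 = 26
  bit 1 = 1: r = r^2 * 26 mod 29 = 26^2 * 26 = 9*26 = 2
  bit 2 = 1: r = r^2 * 26 mod 29 = 2^2 * 26 = 4*26 = 17
  bit 3 = 1: r = r^2 * 26 mod 29 = 17^2 * 26 = 28*26 = 3
  -> B = 3
s = B^a = 3^7 mod 29  (bits of 7 = 111)
  bit 0 = 1: r = r^2 * 3 mod 29 = 1^2 * 3 = 1*3 = 3
  bit 1 = 1: r = r^2 * 3 mod 29 = 3^2 * 3 = 9*3 = 27
  bit 2 = 1: r = r^2 * 3 mod 29 = 27^2 * 3 = 4*3 = 12
  -> s = B^a = 12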